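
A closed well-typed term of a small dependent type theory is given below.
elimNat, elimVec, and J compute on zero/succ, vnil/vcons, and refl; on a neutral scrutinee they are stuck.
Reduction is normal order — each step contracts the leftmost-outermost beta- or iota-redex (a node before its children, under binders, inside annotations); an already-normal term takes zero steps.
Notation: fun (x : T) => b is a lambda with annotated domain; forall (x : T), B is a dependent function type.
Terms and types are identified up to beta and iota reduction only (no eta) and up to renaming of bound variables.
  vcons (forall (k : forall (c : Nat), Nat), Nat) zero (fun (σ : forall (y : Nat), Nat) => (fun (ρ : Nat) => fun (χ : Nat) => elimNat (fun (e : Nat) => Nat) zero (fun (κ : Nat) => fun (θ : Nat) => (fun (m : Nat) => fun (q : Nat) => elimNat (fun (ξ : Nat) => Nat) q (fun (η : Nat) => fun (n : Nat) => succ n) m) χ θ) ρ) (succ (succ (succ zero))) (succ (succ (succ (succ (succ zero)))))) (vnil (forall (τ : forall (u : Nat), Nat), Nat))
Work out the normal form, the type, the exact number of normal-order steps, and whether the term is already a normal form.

normal form:
  vcons (forall (k : forall (c : Nat), Nat), Nat) zero (fun (σ : forall (y : Nat), Nat) => succ (succ (succ (succ (succ (succ (succ (succ (succ (succ (succ (succ (succ (succ (succ zero))))))))))))))) (vnil (forall (ρ : forall (χ : Nat), Nat), Nat))
type:
  Vec (forall (k : forall (c : Nat), Nat), Nat) (succ zero)
steps to reach normal form (normal order): 66
started in normal form: no
first redex: a beta-redex


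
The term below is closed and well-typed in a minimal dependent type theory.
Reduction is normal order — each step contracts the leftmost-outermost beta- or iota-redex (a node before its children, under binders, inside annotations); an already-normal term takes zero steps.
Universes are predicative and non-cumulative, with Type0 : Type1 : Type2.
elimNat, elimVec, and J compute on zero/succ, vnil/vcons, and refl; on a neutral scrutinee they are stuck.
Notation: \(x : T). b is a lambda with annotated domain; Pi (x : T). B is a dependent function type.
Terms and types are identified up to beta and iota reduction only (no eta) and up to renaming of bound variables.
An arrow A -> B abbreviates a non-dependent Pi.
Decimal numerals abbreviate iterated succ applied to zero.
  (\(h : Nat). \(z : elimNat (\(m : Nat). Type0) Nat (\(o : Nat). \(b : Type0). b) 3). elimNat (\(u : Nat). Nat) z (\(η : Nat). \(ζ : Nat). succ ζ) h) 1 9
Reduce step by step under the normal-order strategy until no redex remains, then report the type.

reduction (normal order):
  (\(h : Nat). \(z : elimNat (\(m : Nat). Type0) Nat (\(o : Nat). \(b : Type0). b) 3). elimNat (\(u : Nat). Nat) z (\(η : Nat). \(ζ : Nat). succ ζ) h) 1 9
  ~> (\(h : elimNat (\(z : Nat). Type0) Nat (\(m : Nat). \(o : Type0). o) 3). elimNat (\(b : Nat). Nat) h (\(u : Nat). \(η : Nat). succ η) 1) 9
  ~> elimNat (\(h : Nat). Nat) 9 (\(z : Nat). \(m : Nat). succ m) 1
  ~> (\(h : Nat). \(z : Nat). succ z) 0 (elimNat (\(m : Nat). Nat) 9 (\(o : Nat). \(b : Nat). succ b) 0)
  ~> (\(h : Nat). succ h) (elimNat (\(z : Nat). Nat) 9 (\(m : Nat). \(o : Nat). succ o) 0)
  ~> succ (elimNat (\(h : Nat). Nat) 9 (\(z : Nat). \(m : Nat). succ m) 0)
  ~> 10
the term's type:
  Nat


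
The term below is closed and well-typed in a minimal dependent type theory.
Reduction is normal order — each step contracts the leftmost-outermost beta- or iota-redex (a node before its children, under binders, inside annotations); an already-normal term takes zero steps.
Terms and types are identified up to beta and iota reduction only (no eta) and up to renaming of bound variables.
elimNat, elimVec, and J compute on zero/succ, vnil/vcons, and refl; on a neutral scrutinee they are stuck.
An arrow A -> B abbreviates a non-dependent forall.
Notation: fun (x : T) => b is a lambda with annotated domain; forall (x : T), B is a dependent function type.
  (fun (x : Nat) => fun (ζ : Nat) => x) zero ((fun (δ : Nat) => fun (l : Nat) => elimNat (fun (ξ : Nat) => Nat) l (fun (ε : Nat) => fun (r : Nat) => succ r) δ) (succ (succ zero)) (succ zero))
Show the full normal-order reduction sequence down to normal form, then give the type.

normal-order reduction sequence:
  (fun (x : Nat) => fun (ζ : Nat) => x) zero ((fun (δ : Nat) => fun (l : Nat) => elimNat (fun (ξ : Nat) => Nat) l (fun (ε : Nat) => fun (r : Nat) => succ r) δ) (succ (succ zero)) (succ zero))
  ~> (fun (x : Nat) => zero) ((fun (ζ : Nat) => fun (δ : Nat) => elimNat (fun (l : Nat) => Nat) δ (fun (ξ : Nat) => fun (ε : Nat) => succ ε) ζ) (succ (succ zero)) (succ zero))
  ~> zero
the term's type:
  Nat


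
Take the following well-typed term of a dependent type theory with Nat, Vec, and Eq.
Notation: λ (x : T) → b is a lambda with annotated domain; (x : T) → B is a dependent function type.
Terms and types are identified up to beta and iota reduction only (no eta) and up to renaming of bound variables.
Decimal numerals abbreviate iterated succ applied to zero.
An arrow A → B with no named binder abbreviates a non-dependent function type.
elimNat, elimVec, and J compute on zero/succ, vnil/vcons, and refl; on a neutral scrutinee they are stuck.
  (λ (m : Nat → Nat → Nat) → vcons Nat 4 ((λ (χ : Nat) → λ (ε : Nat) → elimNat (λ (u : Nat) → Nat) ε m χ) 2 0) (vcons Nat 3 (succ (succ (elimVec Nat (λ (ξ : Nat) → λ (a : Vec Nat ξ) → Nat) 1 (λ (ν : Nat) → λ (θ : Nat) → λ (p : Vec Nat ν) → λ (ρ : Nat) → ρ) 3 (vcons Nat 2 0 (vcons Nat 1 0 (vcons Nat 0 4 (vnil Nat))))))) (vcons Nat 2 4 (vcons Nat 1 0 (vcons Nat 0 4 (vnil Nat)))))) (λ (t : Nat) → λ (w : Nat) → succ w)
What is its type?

the term's type:
  Vec Nat 5


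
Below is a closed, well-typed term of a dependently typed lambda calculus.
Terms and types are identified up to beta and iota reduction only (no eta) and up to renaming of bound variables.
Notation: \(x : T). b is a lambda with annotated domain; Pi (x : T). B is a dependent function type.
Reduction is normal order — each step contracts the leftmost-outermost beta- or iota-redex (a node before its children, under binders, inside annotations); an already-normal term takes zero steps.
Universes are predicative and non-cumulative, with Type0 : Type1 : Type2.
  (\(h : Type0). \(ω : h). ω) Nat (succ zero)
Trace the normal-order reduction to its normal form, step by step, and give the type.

normal-order reduction:
  (\(h : Type0). \(ω : h). ω) Nat (succ zero)
  ~> (\(h : Nat). h) (succ zero)
  ~> succ zero
inferred type:
  Nat


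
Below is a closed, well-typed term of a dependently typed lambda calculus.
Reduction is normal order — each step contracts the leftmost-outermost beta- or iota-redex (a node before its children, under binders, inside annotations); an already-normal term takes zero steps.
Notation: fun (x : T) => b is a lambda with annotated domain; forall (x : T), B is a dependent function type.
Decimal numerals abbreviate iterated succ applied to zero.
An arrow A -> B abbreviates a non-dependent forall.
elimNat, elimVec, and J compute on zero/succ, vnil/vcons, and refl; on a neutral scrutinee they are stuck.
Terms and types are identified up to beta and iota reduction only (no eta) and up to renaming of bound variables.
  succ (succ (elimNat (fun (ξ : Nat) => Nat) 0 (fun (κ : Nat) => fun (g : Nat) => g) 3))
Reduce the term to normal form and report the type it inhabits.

resulting normal form:
  2
inferred type:
  Nat
observation: contracting an elimNat iota-redex first, the term normalizes in 10 steps.


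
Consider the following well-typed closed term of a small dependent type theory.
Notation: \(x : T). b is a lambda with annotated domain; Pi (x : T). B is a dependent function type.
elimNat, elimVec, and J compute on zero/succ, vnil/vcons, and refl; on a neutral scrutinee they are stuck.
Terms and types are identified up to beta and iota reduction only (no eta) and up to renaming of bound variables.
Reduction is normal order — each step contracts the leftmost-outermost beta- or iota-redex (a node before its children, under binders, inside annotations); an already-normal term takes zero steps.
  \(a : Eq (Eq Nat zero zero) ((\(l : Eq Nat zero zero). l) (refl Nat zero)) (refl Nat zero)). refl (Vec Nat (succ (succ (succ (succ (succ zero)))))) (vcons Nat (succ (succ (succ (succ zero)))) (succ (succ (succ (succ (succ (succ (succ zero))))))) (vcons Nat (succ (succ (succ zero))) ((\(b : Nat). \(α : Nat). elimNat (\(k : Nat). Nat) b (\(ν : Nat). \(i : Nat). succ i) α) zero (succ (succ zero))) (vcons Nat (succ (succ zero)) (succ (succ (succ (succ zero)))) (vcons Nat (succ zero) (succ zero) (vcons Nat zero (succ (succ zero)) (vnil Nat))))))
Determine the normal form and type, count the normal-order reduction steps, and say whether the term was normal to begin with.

resulting normal form:
  \(a : Eq (Eq Nat zero zero) (refl Nat zero) (refl Nat zero)). refl (Vec Nat (succ (succ (succ (succ (succ zero)))))) (vcons Nat (succ (succ (succ (succ zero)))) (succ (succ (succ (succ (succ (succ (succ zero))))))) (vcons Nat (succ (succ (succ zero))) (succ (succ zero)) (vcons Nat (succ (succ zero)) (succ (succ (succ (succ zero)))) (vcons Nat (succ zero) (succ zero) (vcons Nat zero (succ (succ zero)) (vnil Nat))))))
inferred type:
  Pi (a : Eq (Eq Nat zero zero) (refl Nat zero) (refl Nat zero)). Eq (Vec Nat (succ (succ (succ (succ (succ zero)))))) (vcons Nat (succ (succ (succ (succ zero)))) (succ (succ (succ (succ (succ (succ (succ zero))))))) (vcons Nat (succ (succ (succ zero))) (succ (succ zero)) (vcons Nat (succ (succ zero)) (succ (succ (succ (succ zero)))) (vcons Nat (succ zero) (succ zero) (vcons Nat zero (succ (succ zero)) (vnil Nat)))))) (vcons Nat (succ (succ (succ (succ zero)))) (succ (succ (succ (succ (succ (succ (succ zero))))))) (vcons Nat (succ (succ (succ zero))) (succ (succ zero)) (vcons Nat (succ (succ zero)) (succ (succ (succ (succ zero)))) (vcons Nat (succ zero) (succ zero) (vcons Nat zero (succ (succ zero)) (vnil Nat))))))
steps to reach normal form (normal order): 10
term was already normal: no
first contracted redex: a beta-redex


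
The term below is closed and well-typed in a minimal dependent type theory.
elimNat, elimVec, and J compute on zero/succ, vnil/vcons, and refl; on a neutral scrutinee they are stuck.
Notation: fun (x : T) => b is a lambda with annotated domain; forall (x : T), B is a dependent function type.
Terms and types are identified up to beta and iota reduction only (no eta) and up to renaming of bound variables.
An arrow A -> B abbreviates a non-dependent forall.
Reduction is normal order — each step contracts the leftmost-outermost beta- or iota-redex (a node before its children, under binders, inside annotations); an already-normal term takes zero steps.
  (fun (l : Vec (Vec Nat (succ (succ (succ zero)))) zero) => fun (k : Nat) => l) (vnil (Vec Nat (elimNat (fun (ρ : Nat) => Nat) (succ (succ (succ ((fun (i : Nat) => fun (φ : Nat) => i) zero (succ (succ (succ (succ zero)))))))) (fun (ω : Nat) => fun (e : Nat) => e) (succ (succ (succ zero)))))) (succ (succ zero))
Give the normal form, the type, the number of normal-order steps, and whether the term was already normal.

reduced normal form:
  vnil (Vec Nat (succ (succ (succ zero))))
the term's type:
  Vec (Vec Nat (succ (succ (succ zero)))) zero
normal-order step count: 14
already normal: no
first contracted redex: a beta-redex


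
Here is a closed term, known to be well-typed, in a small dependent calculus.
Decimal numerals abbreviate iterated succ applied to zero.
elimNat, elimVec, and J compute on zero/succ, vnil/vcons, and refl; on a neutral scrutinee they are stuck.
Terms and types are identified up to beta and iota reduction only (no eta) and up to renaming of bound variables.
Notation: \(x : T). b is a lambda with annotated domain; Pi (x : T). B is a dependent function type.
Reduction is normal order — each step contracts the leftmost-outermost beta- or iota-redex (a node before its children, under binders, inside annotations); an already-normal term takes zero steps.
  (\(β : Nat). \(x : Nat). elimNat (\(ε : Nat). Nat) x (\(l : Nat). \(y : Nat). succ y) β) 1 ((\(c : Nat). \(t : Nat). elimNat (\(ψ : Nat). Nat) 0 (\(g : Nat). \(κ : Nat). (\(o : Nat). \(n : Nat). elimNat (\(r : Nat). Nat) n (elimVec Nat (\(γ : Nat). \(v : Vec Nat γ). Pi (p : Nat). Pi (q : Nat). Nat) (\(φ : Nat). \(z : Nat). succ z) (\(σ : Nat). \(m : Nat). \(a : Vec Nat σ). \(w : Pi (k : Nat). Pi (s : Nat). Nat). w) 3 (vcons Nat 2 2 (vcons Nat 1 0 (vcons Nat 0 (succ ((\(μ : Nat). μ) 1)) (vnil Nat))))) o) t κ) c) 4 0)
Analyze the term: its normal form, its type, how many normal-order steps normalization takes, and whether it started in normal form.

resulting normal form:
  1
type:
  Nat
normal-order step count: 33
started in normal form: no
first contracted redex: a beta-redex


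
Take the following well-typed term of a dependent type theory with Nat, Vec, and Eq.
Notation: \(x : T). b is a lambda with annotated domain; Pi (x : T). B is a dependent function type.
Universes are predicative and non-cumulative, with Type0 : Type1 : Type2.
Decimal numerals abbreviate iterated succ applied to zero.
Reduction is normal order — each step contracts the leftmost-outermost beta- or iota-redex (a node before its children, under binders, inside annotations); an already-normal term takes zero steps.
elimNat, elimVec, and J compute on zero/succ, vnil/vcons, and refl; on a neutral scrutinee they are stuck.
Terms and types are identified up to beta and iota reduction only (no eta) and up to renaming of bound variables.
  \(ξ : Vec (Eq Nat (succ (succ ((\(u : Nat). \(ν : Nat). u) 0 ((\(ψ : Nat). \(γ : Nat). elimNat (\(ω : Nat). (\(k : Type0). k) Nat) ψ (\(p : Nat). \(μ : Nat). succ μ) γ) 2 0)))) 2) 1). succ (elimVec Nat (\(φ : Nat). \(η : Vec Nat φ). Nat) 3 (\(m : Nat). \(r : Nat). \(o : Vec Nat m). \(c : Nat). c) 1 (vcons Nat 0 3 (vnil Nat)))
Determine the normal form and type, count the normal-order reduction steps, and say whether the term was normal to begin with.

normal form:
  \(ξ : Vec (Eq Nat 2 2) 1). 4
the term's type:
  Pi (ξ : Vec (Eq Nat 2 2) 1). Nat
normal-order step count: 8
started in normal form: no
first redex: a beta-redex


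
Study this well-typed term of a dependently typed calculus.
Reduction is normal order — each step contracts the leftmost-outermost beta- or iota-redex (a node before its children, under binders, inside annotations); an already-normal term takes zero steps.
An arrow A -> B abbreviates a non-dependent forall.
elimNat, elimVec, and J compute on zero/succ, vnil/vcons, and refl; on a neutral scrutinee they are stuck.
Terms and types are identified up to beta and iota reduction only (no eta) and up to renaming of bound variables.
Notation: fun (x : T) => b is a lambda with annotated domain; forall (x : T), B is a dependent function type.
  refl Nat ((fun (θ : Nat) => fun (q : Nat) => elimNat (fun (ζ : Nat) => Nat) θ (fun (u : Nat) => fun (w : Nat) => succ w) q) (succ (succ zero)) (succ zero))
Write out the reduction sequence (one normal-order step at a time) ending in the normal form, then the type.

normal-order reduction:
  refl Nat ((fun (θ : Nat) => fun (q : Nat) => elimNat (fun (ζ : Nat) => Nat) θ (fun (u : Nat) => fun (w : Nat) => succ w) q) (succ (succ zero)) (succ zero))
  ~> refl Nat ((fun (θ : Nat) => elimNat (fun (q : Nat) => Nat) (succ (succ zero)) (fun (ζ : Nat) => fun (u : Nat) => succ u) θ) (succ zero))
  ~> refl Nat (elimNat (fun (θ : Nat) => Nat) (succ (succ zero)) (fun (q : Nat) => fun (ζ : Nat) => succ ζ) (succ zero))
  ~> refl Nat ((fun (θ : Nat) => fun (q : Nat) => succ q) zero (elimNat (fun (ζ : Nat) => Nat) (succ (succ zero)) (fun (u : Nat) => fun (w : Nat) => succ w) zero))
  ~> refl Nat ((fun (θ : Nat) => succ θ) (elimNat (fun (q : Nat) => Nat) (succ (succ zero)) (fun (ζ : Nat) => fun (u : Nat) => succ u) zero))
  ~> refl Nat (succ (elimNat (fun (θ : Nat) => Nat) (succ (succ zero)) (fun (q : Nat) => fun (ζ : Nat) => succ ζ) zero))
  ~> refl Nat (succ (succ (succ zero)))
type:
  Eq Nat (succ (succ (succ zero))) (succ (succ (succ zero)))


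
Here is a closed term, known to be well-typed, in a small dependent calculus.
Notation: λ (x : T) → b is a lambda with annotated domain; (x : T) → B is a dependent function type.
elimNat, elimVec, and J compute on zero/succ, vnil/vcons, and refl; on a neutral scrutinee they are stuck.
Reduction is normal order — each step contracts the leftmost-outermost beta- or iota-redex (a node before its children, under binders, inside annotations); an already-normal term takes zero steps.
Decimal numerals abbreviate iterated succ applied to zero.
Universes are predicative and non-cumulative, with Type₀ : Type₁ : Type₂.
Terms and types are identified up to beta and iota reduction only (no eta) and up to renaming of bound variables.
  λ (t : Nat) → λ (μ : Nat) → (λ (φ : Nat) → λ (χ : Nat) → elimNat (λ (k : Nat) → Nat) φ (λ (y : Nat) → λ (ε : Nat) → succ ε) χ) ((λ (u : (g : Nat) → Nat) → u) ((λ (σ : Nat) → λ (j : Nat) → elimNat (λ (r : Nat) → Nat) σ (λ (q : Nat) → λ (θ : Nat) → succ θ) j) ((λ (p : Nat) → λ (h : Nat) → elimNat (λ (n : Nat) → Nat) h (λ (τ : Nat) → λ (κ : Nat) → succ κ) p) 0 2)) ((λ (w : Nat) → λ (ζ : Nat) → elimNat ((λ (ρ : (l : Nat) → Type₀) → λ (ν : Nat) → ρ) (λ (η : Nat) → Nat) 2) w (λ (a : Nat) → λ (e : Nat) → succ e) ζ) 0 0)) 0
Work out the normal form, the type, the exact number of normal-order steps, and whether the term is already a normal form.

reduced normal form:
  λ (t : Nat) → λ (μ : Nat) → 2
type:
  (t : Nat) → (μ : Nat) → Nat
steps to reach normal form (normal order): 13
term was already normal: no
first contracted redex: a beta-redex


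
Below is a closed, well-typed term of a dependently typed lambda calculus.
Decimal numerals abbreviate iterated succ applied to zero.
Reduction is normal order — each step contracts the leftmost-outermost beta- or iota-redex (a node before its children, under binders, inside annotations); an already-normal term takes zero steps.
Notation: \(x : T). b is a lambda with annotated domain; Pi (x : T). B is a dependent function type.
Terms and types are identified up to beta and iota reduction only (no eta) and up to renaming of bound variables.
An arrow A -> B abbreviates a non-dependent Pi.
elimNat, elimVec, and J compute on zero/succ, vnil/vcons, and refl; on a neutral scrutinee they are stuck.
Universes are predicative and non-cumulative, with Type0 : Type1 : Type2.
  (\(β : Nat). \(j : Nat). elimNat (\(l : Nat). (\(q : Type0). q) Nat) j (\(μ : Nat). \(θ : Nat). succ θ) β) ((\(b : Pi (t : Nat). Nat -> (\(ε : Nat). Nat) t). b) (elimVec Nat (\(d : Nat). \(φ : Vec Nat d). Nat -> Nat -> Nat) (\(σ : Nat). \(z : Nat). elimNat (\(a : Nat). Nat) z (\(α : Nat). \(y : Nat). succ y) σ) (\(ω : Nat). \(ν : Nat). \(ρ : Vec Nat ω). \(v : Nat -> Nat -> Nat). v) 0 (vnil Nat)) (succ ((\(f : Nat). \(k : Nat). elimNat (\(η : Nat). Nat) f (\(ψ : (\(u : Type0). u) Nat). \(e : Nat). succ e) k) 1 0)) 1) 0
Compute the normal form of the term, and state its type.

reduced normal form:
  3
inferred type:
  Nat
observation: reduction starts at a beta-redex, and 27 normal-order steps reach the normal form.


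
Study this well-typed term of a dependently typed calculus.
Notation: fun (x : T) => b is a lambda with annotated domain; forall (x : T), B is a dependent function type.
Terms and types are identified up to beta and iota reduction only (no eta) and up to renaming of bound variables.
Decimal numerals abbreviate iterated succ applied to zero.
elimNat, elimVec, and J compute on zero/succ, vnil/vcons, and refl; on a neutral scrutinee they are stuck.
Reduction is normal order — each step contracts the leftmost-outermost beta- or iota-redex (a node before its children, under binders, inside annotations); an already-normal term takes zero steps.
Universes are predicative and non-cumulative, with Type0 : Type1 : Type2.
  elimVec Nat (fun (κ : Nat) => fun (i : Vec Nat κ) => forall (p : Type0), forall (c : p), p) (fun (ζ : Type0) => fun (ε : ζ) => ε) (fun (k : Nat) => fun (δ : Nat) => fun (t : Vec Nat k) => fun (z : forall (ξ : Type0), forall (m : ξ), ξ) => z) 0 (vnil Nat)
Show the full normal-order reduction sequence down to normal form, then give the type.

normal-order reduction:
  elimVec Nat (fun (κ : Nat) => fun (i : Vec Nat κ) => forall (p : Type0), forall (c : p), p) (fun (ζ : Type0) => fun (ε : ζ) => ε) (fun (k : Nat) => fun (δ : Nat) => fun (t : Vec Nat k) => fun (z : forall (ξ : Type0), forall (m : ξ), ξ) => z) 0 (vnil Nat)
  ~> fun (κ : Type0) => fun (i : κ) => i
the term's type:
  forall (κ : Type0), forall (i : κ), κ


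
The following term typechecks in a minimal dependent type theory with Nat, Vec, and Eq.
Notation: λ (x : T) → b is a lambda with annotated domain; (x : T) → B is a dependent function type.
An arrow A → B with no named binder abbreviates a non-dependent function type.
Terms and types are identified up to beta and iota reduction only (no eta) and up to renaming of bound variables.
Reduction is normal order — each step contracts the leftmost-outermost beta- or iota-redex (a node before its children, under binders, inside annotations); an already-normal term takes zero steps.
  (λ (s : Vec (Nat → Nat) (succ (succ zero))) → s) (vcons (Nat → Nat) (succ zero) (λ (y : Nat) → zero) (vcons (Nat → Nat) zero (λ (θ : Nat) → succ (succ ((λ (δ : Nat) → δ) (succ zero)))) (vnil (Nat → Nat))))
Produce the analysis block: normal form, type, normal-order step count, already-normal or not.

reduced normal form:
  vcons (Nat → Nat) (succ zero) (λ (s : Nat) → zero) (vcons (Nat → Nat) zero (λ (y : Nat) → succ (succ (succ zero))) (vnil (Nat → Nat)))
type:
  Vec (Nat → Nat) (succ (succ zero))
normal-order step count: 2
already normal: no
first redex: a beta-redex


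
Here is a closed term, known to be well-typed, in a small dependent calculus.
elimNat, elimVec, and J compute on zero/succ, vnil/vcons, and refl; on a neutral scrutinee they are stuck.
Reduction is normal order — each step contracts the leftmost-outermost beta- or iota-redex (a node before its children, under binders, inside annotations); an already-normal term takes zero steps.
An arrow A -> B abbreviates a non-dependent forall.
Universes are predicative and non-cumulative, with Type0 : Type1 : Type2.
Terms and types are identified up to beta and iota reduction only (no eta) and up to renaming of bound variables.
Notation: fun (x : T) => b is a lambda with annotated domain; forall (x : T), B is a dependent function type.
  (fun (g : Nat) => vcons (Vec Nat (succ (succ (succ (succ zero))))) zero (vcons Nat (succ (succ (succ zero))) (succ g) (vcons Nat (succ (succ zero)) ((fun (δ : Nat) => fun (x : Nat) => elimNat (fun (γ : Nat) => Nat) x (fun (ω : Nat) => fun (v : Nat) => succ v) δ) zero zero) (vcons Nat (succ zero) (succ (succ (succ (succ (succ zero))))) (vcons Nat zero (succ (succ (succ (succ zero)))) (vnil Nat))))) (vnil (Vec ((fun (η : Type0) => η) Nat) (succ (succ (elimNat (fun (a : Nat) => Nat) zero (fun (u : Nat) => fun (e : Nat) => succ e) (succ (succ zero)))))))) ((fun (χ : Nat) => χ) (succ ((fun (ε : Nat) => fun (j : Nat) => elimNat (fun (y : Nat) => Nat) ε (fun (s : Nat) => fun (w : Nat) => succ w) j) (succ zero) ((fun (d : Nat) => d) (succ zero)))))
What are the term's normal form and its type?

reduced normal form:
  vcons (Vec Nat (succ (succ (succ (succ zero))))) zero (vcons Nat (succ (succ (succ zero))) (succ (succ (succ (succ zero)))) (vcons Nat (succ (succ zero)) zero (vcons Nat (succ zero) (succ (succ (succ (succ (succ zero))))) (vcons Nat zero (succ (succ (succ (succ zero)))) (vnil Nat))))) (vnil (Vec Nat (succ (succ (succ (succ zero))))))
type:
  Vec (Vec Nat (succ (succ (succ (succ zero))))) (succ zero)


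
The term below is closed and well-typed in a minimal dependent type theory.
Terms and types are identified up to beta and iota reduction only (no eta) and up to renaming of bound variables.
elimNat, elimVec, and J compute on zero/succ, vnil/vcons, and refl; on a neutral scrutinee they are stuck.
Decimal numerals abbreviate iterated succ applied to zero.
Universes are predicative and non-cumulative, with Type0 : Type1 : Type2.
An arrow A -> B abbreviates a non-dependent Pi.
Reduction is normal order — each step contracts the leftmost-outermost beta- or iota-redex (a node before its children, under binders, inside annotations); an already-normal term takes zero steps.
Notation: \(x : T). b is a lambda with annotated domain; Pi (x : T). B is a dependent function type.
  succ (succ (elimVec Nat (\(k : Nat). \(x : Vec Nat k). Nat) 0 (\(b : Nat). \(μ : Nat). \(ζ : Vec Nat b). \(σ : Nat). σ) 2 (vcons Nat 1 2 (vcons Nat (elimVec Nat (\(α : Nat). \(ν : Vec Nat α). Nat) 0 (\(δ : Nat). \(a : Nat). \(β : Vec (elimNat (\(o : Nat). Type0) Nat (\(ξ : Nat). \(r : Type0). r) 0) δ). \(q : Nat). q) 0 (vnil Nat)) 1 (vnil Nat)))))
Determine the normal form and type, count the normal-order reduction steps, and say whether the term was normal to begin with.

normal form:
  2
type:
  Nat
normal-order step count: 11
term was already normal: no
first contracted redex: an elimVec iota-redex


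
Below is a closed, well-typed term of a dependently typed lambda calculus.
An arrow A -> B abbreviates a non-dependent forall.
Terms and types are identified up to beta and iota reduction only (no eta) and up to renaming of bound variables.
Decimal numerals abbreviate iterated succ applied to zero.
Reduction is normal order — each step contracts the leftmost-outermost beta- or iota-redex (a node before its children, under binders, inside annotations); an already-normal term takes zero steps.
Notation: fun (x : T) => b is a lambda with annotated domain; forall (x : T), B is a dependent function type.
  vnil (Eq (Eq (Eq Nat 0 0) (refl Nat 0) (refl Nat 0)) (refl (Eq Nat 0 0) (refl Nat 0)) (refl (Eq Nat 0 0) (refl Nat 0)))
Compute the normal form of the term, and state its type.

reduced normal form:
  vnil (Eq (Eq (Eq Nat 0 0) (refl Nat 0) (refl Nat 0)) (refl (Eq Nat 0 0) (refl Nat 0)) (refl (Eq Nat 0 0) (refl Nat 0)))
type:
  Vec (Eq (Eq (Eq Nat 0 0) (refl Nat 0) (refl Nat 0)) (refl (Eq Nat 0 0) (refl Nat 0)) (refl (Eq Nat 0 0) (refl Nat 0))) 0
observation: no redex remains anywhere in the term; it is its own normal form.


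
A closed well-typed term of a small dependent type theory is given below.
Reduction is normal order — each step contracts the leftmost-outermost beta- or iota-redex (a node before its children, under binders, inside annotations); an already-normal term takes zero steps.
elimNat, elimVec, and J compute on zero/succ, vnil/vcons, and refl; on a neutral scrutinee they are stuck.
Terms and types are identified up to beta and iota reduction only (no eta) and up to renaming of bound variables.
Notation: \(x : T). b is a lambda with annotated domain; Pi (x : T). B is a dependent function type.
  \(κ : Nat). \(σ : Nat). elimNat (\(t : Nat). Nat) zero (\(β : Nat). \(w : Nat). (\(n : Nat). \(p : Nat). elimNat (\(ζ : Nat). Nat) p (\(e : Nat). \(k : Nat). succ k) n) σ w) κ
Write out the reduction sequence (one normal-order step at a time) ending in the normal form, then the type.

normal-order reduction:
  \(κ : Nat). \(σ : Nat). elimNat (\(t : Nat). Nat) zero (\(β : Nat). \(w : Nat). (\(n : Nat). \(p : Nat). elimNat (\(ζ : Nat). Nat) p (\(e : Nat). \(k : Nat). succ k) n) σ w) κ
  ~> \(κ : Nat). \(σ : Nat). elimNat (\(t : Nat). Nat) zero (\(β : Nat). \(w : Nat). (\(n : Nat). elimNat (\(p : Nat). Nat) n (\(ζ : Nat). \(e : Nat). succ e) σ) w) κ
  ~> \(κ : Nat). \(σ : Nat). elimNat (\(t : Nat). Nat) zero (\(β : Nat). \(w : Nat). elimNat (\(n : Nat). Nat) w (\(p : Nat). \(ζ : Nat). succ ζ) σ) κ
inferred type:
  Pi (κ : Nat). Pi (σ : Nat). Nat


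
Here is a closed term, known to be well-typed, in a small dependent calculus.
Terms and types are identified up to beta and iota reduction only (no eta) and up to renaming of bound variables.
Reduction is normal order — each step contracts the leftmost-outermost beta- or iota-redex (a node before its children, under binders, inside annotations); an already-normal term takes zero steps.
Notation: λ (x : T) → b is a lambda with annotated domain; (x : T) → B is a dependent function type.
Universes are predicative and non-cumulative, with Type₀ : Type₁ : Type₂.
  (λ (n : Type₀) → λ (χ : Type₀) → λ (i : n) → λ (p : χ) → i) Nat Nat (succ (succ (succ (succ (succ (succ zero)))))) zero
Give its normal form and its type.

resulting normal form:
  succ (succ (succ (succ (succ (succ zero)))))
the term's type:
  Nat


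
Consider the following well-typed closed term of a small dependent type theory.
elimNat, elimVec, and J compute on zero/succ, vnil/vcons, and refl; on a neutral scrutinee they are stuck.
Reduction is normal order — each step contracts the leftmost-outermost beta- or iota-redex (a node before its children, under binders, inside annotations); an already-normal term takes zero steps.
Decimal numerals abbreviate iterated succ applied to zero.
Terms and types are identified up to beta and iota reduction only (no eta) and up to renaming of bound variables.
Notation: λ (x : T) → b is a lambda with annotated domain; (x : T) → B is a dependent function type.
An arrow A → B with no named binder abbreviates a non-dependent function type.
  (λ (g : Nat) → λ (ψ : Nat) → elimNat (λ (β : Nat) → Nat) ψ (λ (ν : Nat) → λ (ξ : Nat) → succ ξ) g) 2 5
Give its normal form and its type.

normal form:
  7
type:
  Nat


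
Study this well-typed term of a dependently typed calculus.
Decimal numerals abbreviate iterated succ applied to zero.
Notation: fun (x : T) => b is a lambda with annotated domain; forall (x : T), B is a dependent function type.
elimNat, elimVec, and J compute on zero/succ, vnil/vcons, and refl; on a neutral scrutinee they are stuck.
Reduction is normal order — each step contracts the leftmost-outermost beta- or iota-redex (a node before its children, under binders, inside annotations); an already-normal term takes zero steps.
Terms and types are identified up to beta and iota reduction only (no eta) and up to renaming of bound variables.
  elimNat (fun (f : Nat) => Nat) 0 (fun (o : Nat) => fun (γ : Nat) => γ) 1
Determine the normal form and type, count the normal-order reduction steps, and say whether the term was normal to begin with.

resulting normal form:
  0
inferred type:
  Nat
steps to reach normal form (normal order): 4
started in normal form: no
first contracted redex: an elimNat iota-redex


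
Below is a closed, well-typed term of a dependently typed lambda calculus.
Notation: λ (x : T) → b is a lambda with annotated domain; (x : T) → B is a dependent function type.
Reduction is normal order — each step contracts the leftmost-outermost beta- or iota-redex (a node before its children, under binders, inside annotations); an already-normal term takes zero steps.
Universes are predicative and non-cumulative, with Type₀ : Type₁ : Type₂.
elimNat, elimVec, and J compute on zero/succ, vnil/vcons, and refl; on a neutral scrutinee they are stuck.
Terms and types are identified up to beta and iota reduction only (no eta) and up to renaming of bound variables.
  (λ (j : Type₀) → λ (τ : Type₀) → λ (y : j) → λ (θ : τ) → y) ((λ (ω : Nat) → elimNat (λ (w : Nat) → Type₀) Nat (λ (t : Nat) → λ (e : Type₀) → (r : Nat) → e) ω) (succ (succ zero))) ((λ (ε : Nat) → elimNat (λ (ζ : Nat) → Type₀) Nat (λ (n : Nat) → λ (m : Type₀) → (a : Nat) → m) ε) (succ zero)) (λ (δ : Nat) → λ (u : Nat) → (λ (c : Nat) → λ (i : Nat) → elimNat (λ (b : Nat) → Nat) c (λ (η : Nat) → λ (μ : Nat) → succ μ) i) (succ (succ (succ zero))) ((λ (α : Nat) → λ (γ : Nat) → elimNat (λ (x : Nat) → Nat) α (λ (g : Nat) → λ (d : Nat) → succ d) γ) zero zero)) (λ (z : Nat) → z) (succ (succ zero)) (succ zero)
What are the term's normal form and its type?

resulting normal form:
  succ (succ (succ zero))
type:
  Nat
observation: the first redex contracted is a beta-redex; the normal form is reached in 12 normal-order steps.


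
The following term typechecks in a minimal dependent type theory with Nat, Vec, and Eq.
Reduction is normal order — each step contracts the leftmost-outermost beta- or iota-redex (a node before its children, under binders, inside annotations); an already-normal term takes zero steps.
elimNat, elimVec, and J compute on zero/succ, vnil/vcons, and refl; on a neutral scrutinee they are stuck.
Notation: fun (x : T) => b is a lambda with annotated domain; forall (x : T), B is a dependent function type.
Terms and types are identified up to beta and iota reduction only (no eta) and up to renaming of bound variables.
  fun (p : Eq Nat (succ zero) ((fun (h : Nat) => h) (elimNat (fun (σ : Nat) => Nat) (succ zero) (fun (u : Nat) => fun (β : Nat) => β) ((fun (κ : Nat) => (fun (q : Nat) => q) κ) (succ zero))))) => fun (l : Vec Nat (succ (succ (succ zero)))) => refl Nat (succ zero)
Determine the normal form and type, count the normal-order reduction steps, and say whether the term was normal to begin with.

reduced normal form:
  fun (p : Eq Nat (succ zero) (succ zero)) => fun (h : Vec Nat (succ (succ (succ zero)))) => refl Nat (succ zero)
inferred type:
  forall (p : Eq Nat (succ zero) (succ zero)), forall (h : Vec Nat (succ (succ (succ zero)))), Eq Nat (succ zero) (succ zero)
steps to reach normal form (normal order): 7
started in normal form: no
first contracted redex: a beta-redex


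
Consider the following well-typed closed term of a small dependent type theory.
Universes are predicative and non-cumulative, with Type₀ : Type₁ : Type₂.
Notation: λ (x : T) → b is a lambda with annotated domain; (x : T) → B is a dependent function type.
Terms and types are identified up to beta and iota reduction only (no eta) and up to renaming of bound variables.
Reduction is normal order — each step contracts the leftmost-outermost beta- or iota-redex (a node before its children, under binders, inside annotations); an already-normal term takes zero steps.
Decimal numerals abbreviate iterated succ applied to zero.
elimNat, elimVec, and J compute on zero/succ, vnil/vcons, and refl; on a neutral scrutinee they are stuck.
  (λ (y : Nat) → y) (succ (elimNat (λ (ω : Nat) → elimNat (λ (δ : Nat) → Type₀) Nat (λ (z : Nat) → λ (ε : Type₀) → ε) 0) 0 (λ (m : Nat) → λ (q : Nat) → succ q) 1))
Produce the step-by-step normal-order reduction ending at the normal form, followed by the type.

normal-order reduction:
  (λ (y : Nat) → y) (succ (elimNat (λ (ω : Nat) → elimNat (λ (δ : Nat) → Type₀) Nat (λ (z : Nat) → λ (ε : Type₀) → ε) 0) 0 (λ (m : Nat) → λ (q : Nat) → succ q) 1))
  ~> succ (elimNat (λ (y : Nat) → elimNat (λ (ω : Nat) → Type₀) Nat (λ (δ : Nat) → λ (z : Type₀) → z) 0) 0 (λ (ε : Nat) → λ (m : Nat) → succ m) 1)
  ~> succ ((λ (y : Nat) → λ (ω : Nat) → succ ω) 0 (elimNat (λ (δ : Nat) → elimNat (λ (z : Nat) → Type₀) Nat (λ (ε : Nat) → λ (m : Type₀) → m) 0) 0 (λ (q : Nat) → λ (p : Nat) → succ p) 0))
  ~> succ ((λ (y : Nat) → succ y) (elimNat (λ (ω : Nat) → elimNat (λ (δ : Nat) → Type₀) Nat (λ (z : Nat) → λ (ε : Type₀) → ε) 0) 0 (λ (m : Nat) → λ (q : Nat) → succ q) 0))
  ~> succ (succ (elimNat (λ (y : Nat) → elimNat (λ (ω : Nat) → Type₀) Nat (λ (δ : Nat) → λ (z : Type₀) → z) 0) 0 (λ (ε : Nat) → λ (m : Nat) → succ m) 0))
  ~> 2
the term's type:
  Nat


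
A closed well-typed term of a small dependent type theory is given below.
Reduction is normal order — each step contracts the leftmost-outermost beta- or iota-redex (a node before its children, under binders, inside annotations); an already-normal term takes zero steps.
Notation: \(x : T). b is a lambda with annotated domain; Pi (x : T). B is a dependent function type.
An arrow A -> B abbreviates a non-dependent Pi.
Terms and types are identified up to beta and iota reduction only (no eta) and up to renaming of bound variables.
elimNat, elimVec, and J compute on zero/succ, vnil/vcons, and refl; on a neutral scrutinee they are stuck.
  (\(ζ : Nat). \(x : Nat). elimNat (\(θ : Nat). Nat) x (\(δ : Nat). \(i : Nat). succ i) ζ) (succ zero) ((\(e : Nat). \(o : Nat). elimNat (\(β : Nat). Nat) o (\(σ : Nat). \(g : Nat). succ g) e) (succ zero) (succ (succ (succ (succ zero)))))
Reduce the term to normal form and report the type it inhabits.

normal form:
  succ (succ (succ (succ (succ (succ zero)))))
type:
  Nat
observation: the leftmost-outermost redex is a beta-redex, and normalization takes 12 steps.


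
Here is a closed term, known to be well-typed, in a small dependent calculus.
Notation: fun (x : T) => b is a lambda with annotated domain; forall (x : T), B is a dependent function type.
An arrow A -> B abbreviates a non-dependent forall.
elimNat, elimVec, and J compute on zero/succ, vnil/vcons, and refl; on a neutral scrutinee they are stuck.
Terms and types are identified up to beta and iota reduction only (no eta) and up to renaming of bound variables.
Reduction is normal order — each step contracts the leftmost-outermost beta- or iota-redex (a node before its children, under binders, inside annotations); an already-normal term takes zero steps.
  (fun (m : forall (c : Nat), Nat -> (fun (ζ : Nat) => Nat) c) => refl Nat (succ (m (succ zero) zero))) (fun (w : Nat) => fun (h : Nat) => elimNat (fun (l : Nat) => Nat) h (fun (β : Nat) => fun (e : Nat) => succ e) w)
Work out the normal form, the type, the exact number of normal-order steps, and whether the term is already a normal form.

reduced normal form:
  refl Nat (succ (succ zero))
inferred type:
  Eq Nat (succ (succ zero)) (succ (succ zero))
reduction steps (normal order): 7
started in normal form: no
first contracted redex: a beta-redex


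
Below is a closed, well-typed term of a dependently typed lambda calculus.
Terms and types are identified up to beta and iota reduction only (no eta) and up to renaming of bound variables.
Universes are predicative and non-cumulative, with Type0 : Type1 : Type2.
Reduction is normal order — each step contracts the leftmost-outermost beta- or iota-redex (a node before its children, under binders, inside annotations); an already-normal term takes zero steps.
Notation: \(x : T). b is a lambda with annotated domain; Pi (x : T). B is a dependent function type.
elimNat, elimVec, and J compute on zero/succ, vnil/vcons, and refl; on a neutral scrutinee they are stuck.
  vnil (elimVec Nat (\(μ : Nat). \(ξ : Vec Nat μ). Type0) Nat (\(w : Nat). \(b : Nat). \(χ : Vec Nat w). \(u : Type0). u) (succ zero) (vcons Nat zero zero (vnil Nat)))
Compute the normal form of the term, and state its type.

normal form:
  vnil Nat
the term's type:
  Vec Nat zero
observation: 6 normal-order steps normalize the term, beginning with an elimVec iota-redex.


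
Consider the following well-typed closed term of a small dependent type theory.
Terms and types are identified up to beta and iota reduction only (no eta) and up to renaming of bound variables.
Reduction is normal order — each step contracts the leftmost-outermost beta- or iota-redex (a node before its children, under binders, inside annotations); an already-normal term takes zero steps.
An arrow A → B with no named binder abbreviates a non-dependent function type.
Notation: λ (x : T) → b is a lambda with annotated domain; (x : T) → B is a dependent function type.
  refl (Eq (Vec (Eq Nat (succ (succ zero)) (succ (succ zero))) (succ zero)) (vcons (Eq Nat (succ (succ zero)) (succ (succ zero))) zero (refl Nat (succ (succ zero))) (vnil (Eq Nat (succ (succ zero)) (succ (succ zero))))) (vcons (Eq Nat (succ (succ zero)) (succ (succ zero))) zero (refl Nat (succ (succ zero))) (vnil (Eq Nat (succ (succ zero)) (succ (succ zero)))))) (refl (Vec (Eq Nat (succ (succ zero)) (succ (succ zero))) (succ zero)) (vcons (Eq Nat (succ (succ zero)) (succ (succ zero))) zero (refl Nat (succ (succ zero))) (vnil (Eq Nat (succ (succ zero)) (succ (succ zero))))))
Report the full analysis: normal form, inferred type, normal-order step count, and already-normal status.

resulting normal form:
  refl (Eq (Vec (Eq Nat (succ (succ zero)) (succ (succ zero))) (succ zero)) (vcons (Eq Nat (succ (succ zero)) (succ (succ zero))) zero (refl Nat (succ (succ zero))) (vnil (Eq Nat (succ (succ zero)) (succ (succ zero))))) (vcons (Eq Nat (succ (succ zero)) (succ (succ zero))) zero (refl Nat (succ (succ zero))) (vnil (Eq Nat (succ (succ zero)) (succ (succ zero)))))) (refl (Vec (Eq Nat (succ (succ zero)) (succ (succ zero))) (succ zero)) (vcons (Eq Nat (succ (succ zero)) (succ (succ zero))) zero (refl Nat (succ (succ zero))) (vnil (Eq Nat (succ (succ zero)) (succ (succ zero))))))
the term's type:
  Eq (Eq (Vec (Eq Nat (succ (succ zero)) (succ (succ zero))) (succ zero)) (vcons (Eq Nat (succ (succ zero)) (succ (succ zero))) zero (refl Nat (succ (succ zero))) (vnil (Eq Nat (succ (succ zero)) (succ (succ zero))))) (vcons (Eq Nat (succ (succ zero)) (succ (succ zero))) zero (refl Nat (succ (succ zero))) (vnil (Eq Nat (succ (succ zero)) (succ (succ zero)))))) (refl (Vec (Eq Nat (succ (succ zero)) (succ (succ zero))) (succ zero)) (vcons (Eq Nat (succ (succ zero)) (succ (succ zero))) zero (refl Nat (succ (succ zero))) (vnil (Eq Nat (succ (succ zero)) (succ (succ zero)))))) (refl (Vec (Eq Nat (succ (succ zero)) (succ (succ zero))) (succ zero)) (vcons (Eq Nat (succ (succ zero)) (succ (succ zero))) zero (refl Nat (succ (succ zero))) (vnil (Eq Nat (succ (succ zero)) (succ (succ zero))))))
reduction steps (normal order): 0
already normal: yes
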